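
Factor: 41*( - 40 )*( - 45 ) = 73800 = 2^3*3^2 * 5^2*41^1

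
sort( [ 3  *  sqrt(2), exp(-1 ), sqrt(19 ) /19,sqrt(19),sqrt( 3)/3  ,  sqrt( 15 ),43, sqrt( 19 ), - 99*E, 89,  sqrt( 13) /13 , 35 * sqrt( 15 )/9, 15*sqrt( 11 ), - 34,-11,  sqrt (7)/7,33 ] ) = [-99*E, - 34,-11, sqrt(19 )/19, sqrt(13 )/13, exp(-1 ) , sqrt (7) /7,sqrt(3 ) /3 , sqrt(15),3 *sqrt( 2 ),sqrt(19 ),  sqrt( 19 ), 35 * sqrt( 15)/9,33,43, 15  *sqrt ( 11 ),89]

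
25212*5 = 126060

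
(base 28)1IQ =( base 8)2442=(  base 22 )2fg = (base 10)1314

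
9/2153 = 9/2153 = 0.00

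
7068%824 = 476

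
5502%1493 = 1023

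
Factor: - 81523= - 13^1*6271^1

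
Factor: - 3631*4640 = -16847840 =- 2^5*5^1*29^1*3631^1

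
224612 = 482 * 466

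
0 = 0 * 26462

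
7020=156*45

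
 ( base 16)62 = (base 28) 3E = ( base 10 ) 98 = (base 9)118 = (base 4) 1202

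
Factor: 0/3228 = 0 = 0^1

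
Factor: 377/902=2^( - 1) * 11^( - 1) * 13^1*29^1 * 41^( - 1) 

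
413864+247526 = 661390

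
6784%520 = 24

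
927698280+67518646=995216926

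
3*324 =972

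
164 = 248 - 84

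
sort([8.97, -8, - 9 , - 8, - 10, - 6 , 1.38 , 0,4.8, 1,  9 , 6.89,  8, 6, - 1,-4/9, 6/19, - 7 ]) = [ -10,-9 , - 8,-8,  -  7, - 6,  -  1,  -  4/9 , 0,6/19, 1, 1.38,4.8,6, 6.89, 8, 8.97, 9]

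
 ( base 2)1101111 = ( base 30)3l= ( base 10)111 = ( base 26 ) 47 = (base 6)303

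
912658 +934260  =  1846918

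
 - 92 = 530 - 622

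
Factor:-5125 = - 5^3*41^1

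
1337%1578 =1337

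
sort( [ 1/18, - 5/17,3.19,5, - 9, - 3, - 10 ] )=[- 10, - 9, - 3, -5/17, 1/18, 3.19,5]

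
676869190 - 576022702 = 100846488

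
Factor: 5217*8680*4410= 2^4*3^3*5^2*7^3 * 31^1 * 37^1*47^1 = 199700499600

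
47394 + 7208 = 54602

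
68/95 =68/95=0.72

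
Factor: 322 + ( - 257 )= 65 = 5^1  *  13^1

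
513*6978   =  3579714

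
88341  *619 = 54683079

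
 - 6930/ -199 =34+164/199= 34.82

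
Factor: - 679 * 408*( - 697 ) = 2^3*3^1*7^1*17^2*41^1*97^1 = 193091304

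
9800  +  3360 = 13160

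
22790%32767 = 22790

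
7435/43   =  172 + 39/43 = 172.91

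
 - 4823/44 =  - 110 + 17/44 = -109.61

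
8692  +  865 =9557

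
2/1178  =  1/589 = 0.00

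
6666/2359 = 2 + 1948/2359 = 2.83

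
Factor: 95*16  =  1520 = 2^4* 5^1*19^1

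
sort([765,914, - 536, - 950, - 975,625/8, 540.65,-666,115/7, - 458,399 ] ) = [ - 975, - 950, - 666, - 536 , - 458 , 115/7,625/8 , 399 , 540.65,765,914] 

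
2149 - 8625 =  - 6476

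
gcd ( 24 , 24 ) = 24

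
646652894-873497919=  - 226845025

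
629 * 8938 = 5622002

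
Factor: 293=293^1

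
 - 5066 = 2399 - 7465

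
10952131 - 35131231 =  - 24179100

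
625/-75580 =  - 1 + 14991/15116 = - 0.01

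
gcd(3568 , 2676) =892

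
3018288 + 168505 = 3186793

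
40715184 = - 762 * ( - 53432)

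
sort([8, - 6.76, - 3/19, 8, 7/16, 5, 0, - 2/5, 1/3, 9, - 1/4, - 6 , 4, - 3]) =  [ - 6.76, - 6, - 3, - 2/5, - 1/4, - 3/19,0,1/3, 7/16 , 4, 5,8, 8, 9] 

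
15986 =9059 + 6927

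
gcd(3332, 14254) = 2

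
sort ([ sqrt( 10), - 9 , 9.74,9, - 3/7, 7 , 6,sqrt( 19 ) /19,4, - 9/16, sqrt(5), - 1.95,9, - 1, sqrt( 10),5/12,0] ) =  [ - 9,  -  1.95, - 1, -9/16 , - 3/7,0,  sqrt( 19)/19,5/12,sqrt( 5 ), sqrt(10),sqrt(10 ),  4,6,7, 9, 9,9.74 ] 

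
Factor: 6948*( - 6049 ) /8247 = -2^2*3^1*23^1*193^1*263^1* 2749^ ( - 1) = - 14009484/2749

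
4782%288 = 174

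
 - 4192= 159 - 4351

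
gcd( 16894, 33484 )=2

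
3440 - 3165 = 275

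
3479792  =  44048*79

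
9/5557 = 9/5557 = 0.00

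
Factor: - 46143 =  - 3^3*1709^1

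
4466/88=50 + 3/4 = 50.75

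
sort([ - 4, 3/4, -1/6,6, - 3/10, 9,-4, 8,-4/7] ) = [  -  4, - 4, - 4/7, - 3/10, - 1/6, 3/4,6 , 8, 9]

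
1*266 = 266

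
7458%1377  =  573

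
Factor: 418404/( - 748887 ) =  - 139468/249629=-2^2*7^1*17^1*59^(- 1)*293^1* 4231^(-1) 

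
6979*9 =62811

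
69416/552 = 125 + 52/69  =  125.75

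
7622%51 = 23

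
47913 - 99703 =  - 51790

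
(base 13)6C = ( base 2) 1011010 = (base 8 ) 132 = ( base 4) 1122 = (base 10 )90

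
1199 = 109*11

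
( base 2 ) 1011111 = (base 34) 2r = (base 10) 95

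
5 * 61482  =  307410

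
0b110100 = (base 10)52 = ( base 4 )310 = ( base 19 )2E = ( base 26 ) 20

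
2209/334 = 2209/334 = 6.61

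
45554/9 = 5061 + 5/9 = 5061.56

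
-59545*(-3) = 178635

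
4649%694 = 485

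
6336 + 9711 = 16047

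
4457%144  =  137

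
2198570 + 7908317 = 10106887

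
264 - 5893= - 5629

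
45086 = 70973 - 25887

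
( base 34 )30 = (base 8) 146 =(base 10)102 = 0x66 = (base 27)3L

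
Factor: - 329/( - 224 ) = 2^ ( - 5 )*47^1 =47/32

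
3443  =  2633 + 810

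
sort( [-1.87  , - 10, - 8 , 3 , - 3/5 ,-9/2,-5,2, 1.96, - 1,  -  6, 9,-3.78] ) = [ - 10, -8, - 6, - 5,-9/2,-3.78, -1.87,-1, - 3/5,1.96, 2,  3, 9 ]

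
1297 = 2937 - 1640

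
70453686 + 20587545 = 91041231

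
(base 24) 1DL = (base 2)1110001101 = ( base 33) ri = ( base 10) 909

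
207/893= 207/893 = 0.23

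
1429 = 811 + 618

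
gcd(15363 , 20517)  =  3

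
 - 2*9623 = -19246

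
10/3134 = 5/1567 = 0.00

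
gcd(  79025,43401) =1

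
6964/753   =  9 + 187/753 = 9.25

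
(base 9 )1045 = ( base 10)770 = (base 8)1402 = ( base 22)1d0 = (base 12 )542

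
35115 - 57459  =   - 22344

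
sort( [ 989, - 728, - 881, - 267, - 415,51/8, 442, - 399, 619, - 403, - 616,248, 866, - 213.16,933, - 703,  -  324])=[ - 881, - 728, - 703, - 616,-415,-403, - 399, - 324,  -  267, - 213.16, 51/8, 248, 442,  619, 866, 933, 989] 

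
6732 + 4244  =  10976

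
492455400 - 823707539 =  - 331252139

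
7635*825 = 6298875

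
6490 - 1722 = 4768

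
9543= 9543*1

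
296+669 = 965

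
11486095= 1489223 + 9996872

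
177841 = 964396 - 786555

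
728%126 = 98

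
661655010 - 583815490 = 77839520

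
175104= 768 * 228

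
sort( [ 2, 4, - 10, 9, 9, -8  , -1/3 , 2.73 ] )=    [-10,-8,-1/3, 2, 2.73, 4, 9,9 ] 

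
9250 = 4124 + 5126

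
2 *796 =1592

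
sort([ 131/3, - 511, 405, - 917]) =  [ - 917, - 511, 131/3, 405]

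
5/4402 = 5/4402 = 0.00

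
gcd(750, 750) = 750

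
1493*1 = 1493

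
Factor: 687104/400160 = 352/205 = 2^5*5^( -1) * 11^1*41^( - 1)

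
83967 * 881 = 73974927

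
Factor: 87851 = 59^1*1489^1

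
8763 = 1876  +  6887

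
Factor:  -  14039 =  - 101^1*139^1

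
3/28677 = 1/9559 = 0.00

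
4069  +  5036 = 9105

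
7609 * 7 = 53263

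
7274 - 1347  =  5927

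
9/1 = 9= 9.00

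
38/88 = 19/44 = 0.43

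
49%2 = 1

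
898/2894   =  449/1447   =  0.31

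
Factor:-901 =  - 17^1*53^1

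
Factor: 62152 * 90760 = 5640915520 = 2^6* 5^1 *17^1 * 457^1* 2269^1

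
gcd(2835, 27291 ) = 3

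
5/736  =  5/736 = 0.01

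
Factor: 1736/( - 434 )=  - 4=- 2^2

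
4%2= 0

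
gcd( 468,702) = 234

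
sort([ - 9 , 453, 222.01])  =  [ - 9, 222.01, 453]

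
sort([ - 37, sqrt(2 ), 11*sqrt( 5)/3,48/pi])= [ - 37,  sqrt( 2),11*sqrt(5) /3,  48/pi]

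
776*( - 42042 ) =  - 32624592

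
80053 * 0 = 0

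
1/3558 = 1/3558  =  0.00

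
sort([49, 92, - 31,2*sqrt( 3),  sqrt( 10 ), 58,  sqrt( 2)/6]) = [-31, sqrt (2)/6, sqrt (10 ) , 2*sqrt( 3),49,58 , 92] 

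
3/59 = 3/59 = 0.05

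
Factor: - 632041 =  - 632041^1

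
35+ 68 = 103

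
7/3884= 7/3884 = 0.00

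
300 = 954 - 654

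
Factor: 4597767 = 3^2 * 487^1*1049^1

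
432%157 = 118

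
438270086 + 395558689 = 833828775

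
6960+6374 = 13334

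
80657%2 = 1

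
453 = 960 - 507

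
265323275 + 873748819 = 1139072094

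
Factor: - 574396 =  - 2^2*17^1*8447^1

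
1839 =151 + 1688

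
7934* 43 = 341162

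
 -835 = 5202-6037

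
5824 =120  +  5704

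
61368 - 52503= 8865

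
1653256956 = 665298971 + 987957985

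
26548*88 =2336224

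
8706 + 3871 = 12577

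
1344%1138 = 206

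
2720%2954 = 2720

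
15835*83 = 1314305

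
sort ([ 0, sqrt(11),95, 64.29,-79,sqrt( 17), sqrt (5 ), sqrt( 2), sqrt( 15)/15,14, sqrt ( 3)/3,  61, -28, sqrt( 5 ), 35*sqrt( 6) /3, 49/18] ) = [ - 79, - 28  ,  0 , sqrt (15) /15,sqrt( 3) /3, sqrt( 2), sqrt( 5 ),sqrt(5),  49/18, sqrt( 11 ), sqrt( 17), 14, 35*sqrt(6) /3, 61, 64.29,95]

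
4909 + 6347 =11256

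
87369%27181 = 5826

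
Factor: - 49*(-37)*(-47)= - 85211 = - 7^2 * 37^1 * 47^1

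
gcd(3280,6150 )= 410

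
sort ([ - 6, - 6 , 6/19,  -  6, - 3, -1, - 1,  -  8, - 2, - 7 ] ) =[ - 8, - 7, -6, - 6, - 6,-3, - 2,- 1,-1,6/19 ] 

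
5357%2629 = 99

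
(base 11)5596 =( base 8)16305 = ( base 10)7365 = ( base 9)11083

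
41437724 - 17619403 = 23818321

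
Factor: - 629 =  - 17^1*37^1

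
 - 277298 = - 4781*58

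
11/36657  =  11/36657 = 0.00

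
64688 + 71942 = 136630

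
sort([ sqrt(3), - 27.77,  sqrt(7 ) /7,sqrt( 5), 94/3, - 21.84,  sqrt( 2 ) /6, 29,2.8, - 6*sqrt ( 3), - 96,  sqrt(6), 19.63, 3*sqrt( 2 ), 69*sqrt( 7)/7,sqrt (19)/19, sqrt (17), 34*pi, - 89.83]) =[  -  96, - 89.83, - 27.77, - 21.84,-6*sqrt(3), sqrt(19)/19,  sqrt(2)/6, sqrt(7 ) /7, sqrt(3 ),sqrt (5),sqrt( 6), 2.8,sqrt(17) , 3*sqrt( 2), 19.63, 69* sqrt(7)/7,  29, 94/3,34*pi ] 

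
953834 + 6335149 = 7288983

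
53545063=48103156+5441907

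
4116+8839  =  12955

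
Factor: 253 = 11^1 * 23^1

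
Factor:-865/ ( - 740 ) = 173/148 = 2^ ( -2)* 37^( - 1)* 173^1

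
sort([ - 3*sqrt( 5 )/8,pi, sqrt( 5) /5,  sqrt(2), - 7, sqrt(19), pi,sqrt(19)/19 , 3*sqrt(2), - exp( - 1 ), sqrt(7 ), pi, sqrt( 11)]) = [ - 7,  -  3*sqrt(5) /8, - exp( - 1), sqrt ( 19)/19, sqrt(5 )/5, sqrt(2),sqrt( 7), pi, pi,pi, sqrt( 11),3 * sqrt( 2), sqrt(19 )]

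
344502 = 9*38278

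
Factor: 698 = 2^1*349^1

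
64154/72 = 32077/36 = 891.03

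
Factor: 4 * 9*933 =2^2*3^3*311^1 =33588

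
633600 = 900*704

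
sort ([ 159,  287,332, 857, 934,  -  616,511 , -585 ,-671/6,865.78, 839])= [  -  616, - 585,-671/6, 159,287,  332,511,839,857, 865.78, 934]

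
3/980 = 3/980 = 0.00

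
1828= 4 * 457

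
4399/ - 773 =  - 6  +  239/773 = - 5.69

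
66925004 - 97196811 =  - 30271807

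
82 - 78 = 4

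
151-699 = -548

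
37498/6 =18749/3 = 6249.67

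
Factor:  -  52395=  - 3^1*5^1*7^1*499^1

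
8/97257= 8/97257 =0.00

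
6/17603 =6/17603 = 0.00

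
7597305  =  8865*857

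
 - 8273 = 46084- 54357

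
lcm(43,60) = 2580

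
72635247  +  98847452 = 171482699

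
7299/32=228 + 3/32 = 228.09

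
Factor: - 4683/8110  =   - 2^(  -  1) * 3^1 * 5^( - 1 )*7^1*223^1*811^( - 1 ) 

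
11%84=11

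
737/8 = 92 + 1/8 = 92.12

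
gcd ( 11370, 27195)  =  15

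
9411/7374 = 1 + 679/2458 = 1.28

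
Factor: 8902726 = 2^1*7^1*635909^1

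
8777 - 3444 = 5333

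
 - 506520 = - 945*536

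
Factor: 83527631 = 11^2*83^1 * 8317^1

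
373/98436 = 373/98436 = 0.00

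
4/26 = 2/13 = 0.15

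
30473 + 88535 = 119008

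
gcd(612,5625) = 9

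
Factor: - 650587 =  - 7^1*92941^1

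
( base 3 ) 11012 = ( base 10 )113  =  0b1110001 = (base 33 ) 3E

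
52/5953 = 52/5953 = 0.01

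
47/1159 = 47/1159 = 0.04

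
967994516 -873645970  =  94348546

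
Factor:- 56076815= - 5^1*113^1 * 99251^1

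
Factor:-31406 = -2^1*41^1*383^1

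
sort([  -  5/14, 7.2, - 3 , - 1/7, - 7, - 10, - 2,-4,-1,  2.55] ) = [-10,-7 , - 4, -3 ,-2, - 1, - 5/14, - 1/7,  2.55,  7.2]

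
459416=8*57427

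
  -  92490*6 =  - 554940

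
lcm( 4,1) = 4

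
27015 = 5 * 5403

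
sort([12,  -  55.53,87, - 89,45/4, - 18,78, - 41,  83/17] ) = [ - 89,-55.53,-41, -18, 83/17,45/4 , 12,78,87 ]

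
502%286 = 216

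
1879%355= 104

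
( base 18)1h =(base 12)2B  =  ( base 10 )35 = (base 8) 43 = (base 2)100011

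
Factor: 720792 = 2^3*3^3*47^1*71^1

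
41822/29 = 1442 + 4/29 = 1442.14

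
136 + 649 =785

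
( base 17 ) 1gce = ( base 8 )23033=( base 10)9755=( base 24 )GMB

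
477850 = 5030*95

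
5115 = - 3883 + 8998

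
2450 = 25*98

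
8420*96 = 808320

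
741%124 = 121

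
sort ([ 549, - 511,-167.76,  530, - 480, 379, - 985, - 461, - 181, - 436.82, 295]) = [ - 985 , - 511, - 480, -461, - 436.82,- 181, - 167.76,295, 379, 530,549]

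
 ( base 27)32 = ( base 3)10002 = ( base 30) 2N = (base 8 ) 123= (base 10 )83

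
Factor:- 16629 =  - 3^1 * 23^1*241^1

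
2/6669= 2/6669 = 0.00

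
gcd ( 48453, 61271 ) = 1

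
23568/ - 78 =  - 3928/13 = -302.15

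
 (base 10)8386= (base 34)78M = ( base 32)862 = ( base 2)10000011000010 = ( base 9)12447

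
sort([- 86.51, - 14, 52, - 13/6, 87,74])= [ - 86.51, - 14,- 13/6,52, 74, 87] 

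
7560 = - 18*(-420)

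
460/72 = 6 + 7/18=6.39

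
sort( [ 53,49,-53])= [ - 53,49, 53 ]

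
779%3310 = 779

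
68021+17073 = 85094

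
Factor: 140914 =2^1*70457^1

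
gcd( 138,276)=138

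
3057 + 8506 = 11563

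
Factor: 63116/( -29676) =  - 15779/7419  =  - 3^(-1) * 31^1  *509^1*2473^ ( - 1) 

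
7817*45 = 351765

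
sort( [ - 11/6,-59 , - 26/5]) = [ - 59,-26/5,  -  11/6 ]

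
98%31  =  5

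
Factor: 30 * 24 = 2^4*3^2*5^1 = 720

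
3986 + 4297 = 8283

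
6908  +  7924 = 14832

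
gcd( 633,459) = 3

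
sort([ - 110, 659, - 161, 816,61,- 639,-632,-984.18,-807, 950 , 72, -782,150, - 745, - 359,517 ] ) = [ - 984.18, - 807,  -  782, - 745, - 639, - 632 ,-359,  -  161,-110, 61,  72,150,517 , 659, 816, 950] 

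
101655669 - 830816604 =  - 729160935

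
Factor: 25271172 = 2^2*3^2*71^1* 9887^1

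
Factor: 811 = 811^1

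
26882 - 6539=20343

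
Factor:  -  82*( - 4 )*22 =2^4*11^1*41^1  =  7216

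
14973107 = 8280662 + 6692445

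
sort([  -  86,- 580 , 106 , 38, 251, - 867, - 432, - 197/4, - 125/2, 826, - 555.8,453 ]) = [ - 867, - 580, - 555.8, - 432, - 86 ,- 125/2, - 197/4, 38,106, 251, 453,826]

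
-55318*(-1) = 55318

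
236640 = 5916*40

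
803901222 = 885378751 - 81477529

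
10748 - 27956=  - 17208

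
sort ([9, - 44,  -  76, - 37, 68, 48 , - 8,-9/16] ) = [ - 76,- 44  ,-37, -8, - 9/16,9,  48,68]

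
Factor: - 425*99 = -3^2*5^2  *  11^1*17^1 = -42075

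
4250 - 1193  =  3057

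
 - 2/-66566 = 1/33283 = 0.00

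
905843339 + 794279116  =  1700122455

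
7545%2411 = 312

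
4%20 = 4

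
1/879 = 1/879 = 0.00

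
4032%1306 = 114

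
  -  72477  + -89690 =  - 162167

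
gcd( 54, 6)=6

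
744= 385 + 359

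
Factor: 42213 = 3^1 * 14071^1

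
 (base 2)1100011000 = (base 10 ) 792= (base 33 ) O0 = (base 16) 318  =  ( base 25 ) 16h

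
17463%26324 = 17463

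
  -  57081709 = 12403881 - 69485590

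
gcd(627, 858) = 33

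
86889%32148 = 22593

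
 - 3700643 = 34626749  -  38327392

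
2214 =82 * 27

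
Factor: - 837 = - 3^3*31^1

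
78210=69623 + 8587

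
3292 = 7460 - 4168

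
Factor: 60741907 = 47^1 * 113^1*11437^1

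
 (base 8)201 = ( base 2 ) 10000001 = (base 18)73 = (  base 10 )129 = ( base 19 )6F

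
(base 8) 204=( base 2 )10000100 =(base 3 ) 11220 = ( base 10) 132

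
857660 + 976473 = 1834133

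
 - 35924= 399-36323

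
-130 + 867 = 737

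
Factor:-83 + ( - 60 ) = - 143= -11^1*13^1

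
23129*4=92516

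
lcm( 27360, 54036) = 2161440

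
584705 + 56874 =641579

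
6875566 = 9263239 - 2387673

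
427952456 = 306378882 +121573574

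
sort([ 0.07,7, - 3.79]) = [ - 3.79,0.07,  7 ] 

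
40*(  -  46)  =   - 1840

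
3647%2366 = 1281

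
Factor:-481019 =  - 7^1*11^1* 6247^1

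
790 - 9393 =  - 8603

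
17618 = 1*17618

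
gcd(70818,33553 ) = 29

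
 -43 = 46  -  89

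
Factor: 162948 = 2^2*3^1 * 37^1*367^1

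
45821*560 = 25659760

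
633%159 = 156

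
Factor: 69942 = 2^1*3^1*11657^1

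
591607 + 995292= 1586899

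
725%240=5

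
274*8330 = 2282420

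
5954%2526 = 902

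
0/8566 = 0 = 0.00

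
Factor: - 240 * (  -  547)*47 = 2^4*3^1*5^1*47^1*547^1 = 6170160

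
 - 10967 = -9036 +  - 1931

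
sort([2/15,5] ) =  [2/15,  5]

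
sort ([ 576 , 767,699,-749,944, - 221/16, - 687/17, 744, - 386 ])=[ - 749,  -  386, - 687/17, - 221/16,576 , 699, 744, 767, 944] 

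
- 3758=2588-6346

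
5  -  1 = 4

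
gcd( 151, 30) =1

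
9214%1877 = 1706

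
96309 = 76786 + 19523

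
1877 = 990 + 887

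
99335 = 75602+23733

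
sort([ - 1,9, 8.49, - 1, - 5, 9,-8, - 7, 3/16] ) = [-8,- 7, - 5  , - 1, - 1,3/16, 8.49, 9,9]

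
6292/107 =58 + 86/107  =  58.80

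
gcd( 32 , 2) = 2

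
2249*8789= 19766461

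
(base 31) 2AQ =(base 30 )2f8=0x8D2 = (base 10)2258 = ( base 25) 3F8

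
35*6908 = 241780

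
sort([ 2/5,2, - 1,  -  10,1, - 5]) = [ - 10,-5 , - 1,2/5, 1, 2]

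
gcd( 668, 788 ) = 4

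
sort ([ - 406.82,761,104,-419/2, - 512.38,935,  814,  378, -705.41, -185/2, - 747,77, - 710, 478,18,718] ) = [-747, - 710  , - 705.41, - 512.38, - 406.82, - 419/2 , - 185/2,18  ,  77,104, 378,478,  718, 761,  814, 935 ] 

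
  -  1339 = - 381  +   - 958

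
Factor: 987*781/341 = 3^1*7^1*31^( - 1) * 47^1* 71^1 = 70077/31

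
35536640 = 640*55526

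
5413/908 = 5 + 873/908 = 5.96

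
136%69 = 67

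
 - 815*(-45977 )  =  37471255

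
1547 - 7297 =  - 5750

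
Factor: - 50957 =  - 50957^1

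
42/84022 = 21/42011 = 0.00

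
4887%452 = 367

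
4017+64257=68274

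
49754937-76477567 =-26722630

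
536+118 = 654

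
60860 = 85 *716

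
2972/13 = 2972/13  =  228.62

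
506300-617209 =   -  110909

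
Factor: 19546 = 2^1*29^1*337^1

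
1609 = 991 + 618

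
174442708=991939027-817496319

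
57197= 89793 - 32596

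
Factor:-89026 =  - 2^1*  7^1*6359^1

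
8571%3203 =2165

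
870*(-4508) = -3921960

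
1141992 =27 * 42296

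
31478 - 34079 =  - 2601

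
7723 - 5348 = 2375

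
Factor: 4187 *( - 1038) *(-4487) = 2^1*3^1 * 7^1* 53^1*79^1 * 173^1 * 641^1 = 19500977622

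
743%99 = 50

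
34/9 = 3 + 7/9 = 3.78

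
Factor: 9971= 13^2 * 59^1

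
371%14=7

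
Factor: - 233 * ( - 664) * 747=115569864 = 2^3 * 3^2*83^2* 233^1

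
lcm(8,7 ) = 56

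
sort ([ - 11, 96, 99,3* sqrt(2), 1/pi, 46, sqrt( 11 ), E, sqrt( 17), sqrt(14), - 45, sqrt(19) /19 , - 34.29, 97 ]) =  [-45, - 34.29 , - 11,sqrt( 19 )/19, 1/pi, E,sqrt(11 ), sqrt (14),sqrt( 17 ), 3*sqrt( 2),46, 96, 97, 99 ]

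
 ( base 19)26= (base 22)20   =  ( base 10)44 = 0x2c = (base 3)1122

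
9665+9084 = 18749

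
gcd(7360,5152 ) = 736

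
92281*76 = 7013356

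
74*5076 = 375624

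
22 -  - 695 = 717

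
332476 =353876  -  21400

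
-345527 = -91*3797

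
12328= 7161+5167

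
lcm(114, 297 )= 11286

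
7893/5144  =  1+2749/5144 = 1.53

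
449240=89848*5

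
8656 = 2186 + 6470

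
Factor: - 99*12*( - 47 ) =2^2*3^3*11^1*47^1=55836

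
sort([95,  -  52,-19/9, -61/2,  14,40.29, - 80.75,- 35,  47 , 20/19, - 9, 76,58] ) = [-80.75, - 52,-35,  -  61/2, - 9, - 19/9,20/19,14, 40.29,  47,58,76,95] 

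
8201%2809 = 2583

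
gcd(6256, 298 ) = 2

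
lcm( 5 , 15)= 15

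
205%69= 67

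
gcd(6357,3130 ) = 1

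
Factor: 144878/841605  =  2^1*3^( - 1) * 5^( - 1) * 19^( - 1 ) * 107^1*677^1 * 2953^ ( - 1 )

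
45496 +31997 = 77493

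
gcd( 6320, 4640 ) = 80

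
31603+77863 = 109466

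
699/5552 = 699/5552  =  0.13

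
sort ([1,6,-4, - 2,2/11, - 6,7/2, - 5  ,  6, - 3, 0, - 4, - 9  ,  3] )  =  [ - 9, - 6 , - 5, - 4, -4,-3  ,-2, 0, 2/11, 1,  3, 7/2,6,6]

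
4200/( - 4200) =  - 1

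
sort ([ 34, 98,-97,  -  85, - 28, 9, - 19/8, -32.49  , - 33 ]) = [ - 97,-85, - 33, - 32.49,  -  28 , - 19/8,9,34,  98]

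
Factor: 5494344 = 2^3*3^1 *19^1*12049^1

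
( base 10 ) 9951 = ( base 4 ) 2123133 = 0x26df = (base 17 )2076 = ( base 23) iif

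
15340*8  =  122720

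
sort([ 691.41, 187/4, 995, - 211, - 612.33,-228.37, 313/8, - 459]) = [ - 612.33,-459, -228.37, - 211, 313/8, 187/4,691.41, 995]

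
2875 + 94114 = 96989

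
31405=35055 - 3650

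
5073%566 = 545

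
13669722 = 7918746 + 5750976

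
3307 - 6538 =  - 3231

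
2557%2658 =2557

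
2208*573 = 1265184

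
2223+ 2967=5190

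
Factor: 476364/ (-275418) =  -2^1*3^( - 1 )*7^1 * 11^(-1)*13^( -1 )*53^1 = -742/429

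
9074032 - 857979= 8216053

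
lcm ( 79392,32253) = 1032096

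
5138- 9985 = - 4847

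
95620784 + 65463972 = 161084756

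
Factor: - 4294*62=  - 2^2 * 19^1 * 31^1*113^1 = - 266228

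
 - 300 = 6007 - 6307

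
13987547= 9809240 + 4178307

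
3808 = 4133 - 325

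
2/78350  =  1/39175 = 0.00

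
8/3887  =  8/3887 = 0.00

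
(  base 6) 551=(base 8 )323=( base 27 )7m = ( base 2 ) 11010011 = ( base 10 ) 211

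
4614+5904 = 10518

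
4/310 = 2/155 = 0.01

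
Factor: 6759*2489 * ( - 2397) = -40325092947 = - 3^3*17^1 * 19^1*47^1*131^1 * 751^1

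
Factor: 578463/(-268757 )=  - 3^1*29^1*61^1*109^1*268757^(-1 ) 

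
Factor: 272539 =272539^1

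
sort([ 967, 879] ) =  [879, 967]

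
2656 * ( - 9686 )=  - 25726016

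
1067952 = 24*44498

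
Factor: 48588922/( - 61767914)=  - 24294461/30883957 = -13^( - 1 )*701^( - 1 )*3389^( -1)*24294461^1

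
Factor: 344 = 2^3*43^1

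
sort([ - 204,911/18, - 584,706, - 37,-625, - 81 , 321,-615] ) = [ - 625, - 615,-584, - 204, - 81, - 37,911/18,321, 706]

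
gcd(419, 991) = 1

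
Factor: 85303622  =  2^1*42651811^1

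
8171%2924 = 2323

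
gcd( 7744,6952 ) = 88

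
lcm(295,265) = 15635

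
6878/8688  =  19/24= 0.79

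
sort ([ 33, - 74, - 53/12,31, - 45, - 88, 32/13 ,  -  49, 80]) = [ - 88, - 74,-49,  -  45, - 53/12,32/13,31, 33,80 ] 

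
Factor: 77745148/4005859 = 2^2*11^(-1)*17^1*31^1*109^ ( - 1) * 257^(- 1 )*2837^1= 5980396/308143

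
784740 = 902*870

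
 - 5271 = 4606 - 9877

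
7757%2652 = 2453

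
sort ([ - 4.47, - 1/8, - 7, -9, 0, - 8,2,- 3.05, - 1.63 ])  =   [ - 9, - 8, - 7, - 4.47 , - 3.05,-1.63, - 1/8  ,  0, 2]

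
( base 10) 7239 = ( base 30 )819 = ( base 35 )5VT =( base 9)10833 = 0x1C47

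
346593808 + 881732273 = 1228326081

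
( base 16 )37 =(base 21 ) 2d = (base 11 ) 50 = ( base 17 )34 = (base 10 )55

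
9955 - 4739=5216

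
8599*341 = 2932259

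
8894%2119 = 418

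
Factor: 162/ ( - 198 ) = -9/11 = - 3^2*11^( - 1 ) 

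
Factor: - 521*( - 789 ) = 411069 =3^1*263^1*521^1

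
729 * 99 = 72171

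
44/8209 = 44/8209 = 0.01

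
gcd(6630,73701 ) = 3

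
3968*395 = 1567360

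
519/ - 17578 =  - 519/17578 = - 0.03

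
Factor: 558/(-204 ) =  - 2^( - 1)*3^1*17^(-1 )*31^1  =  - 93/34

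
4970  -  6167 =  - 1197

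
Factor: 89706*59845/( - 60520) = -2^( - 2)*3^1*17^( - 1 ) * 89^( - 1)*11969^1*14951^1 = -536845557/6052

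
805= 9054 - 8249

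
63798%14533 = 5666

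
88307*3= 264921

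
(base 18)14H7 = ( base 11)5655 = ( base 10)7441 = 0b1110100010001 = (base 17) 18cc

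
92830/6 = 15471 +2/3 = 15471.67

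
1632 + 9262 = 10894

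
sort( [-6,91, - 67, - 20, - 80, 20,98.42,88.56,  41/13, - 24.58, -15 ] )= [ - 80, - 67, - 24.58,-20,  -  15, - 6,41/13,20, 88.56,91,98.42] 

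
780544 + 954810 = 1735354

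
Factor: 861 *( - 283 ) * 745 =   -  181528935= - 3^1*5^1*7^1*41^1*149^1*283^1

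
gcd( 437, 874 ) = 437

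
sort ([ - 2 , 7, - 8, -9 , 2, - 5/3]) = [ - 9, - 8, - 2, - 5/3  ,  2, 7] 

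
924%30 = 24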